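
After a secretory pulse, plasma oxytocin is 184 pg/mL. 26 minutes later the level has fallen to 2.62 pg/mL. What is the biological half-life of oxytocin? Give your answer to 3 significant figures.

A/A₀ = 2.62/184 ≈ 0.014239.
n = log₂(70.229) ≈ 6.134 half-lives elapsed in 26 minutes.
t½ = 26/6.134 ≈ 4.2387 minutes.

4.24 minutes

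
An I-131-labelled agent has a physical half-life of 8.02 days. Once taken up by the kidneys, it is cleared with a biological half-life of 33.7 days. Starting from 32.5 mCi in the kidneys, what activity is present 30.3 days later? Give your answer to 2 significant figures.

1/t_eff = 1/t_phys + 1/t_biol = 1/8.02 + 1/33.7 = 0.15436 per day.
t_eff = 8.02 × 33.7 / (8.02 + 33.7) ≈ 6.4783 days.
Remaining = 32.5 × (1/2)^(30.3/6.4783) = 32.5 × (1/2)^4.6772 ≈ 1.2703 mCi.

1.3 mCi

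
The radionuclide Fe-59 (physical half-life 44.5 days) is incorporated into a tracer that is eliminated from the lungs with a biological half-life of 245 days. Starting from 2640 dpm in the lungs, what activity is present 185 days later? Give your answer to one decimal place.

1/t_eff = 1/t_phys + 1/t_biol = 1/44.5 + 1/245 = 0.026554 per day.
t_eff = 44.5 × 245 / (44.5 + 245) ≈ 37.66 days.
Remaining = 2640 × (1/2)^(185/37.66) = 2640 × (1/2)^4.9124 ≈ 87.664 dpm.

87.7 dpm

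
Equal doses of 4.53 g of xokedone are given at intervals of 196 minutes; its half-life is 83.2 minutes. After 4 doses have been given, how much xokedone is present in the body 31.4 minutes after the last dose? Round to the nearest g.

The 4 doses were given 619.4, 423.4, 227.4, 31.4 minutes ago.
Total = 4.53·(1/2)^(619.4/83.2) + 4.53·(1/2)^(423.4/83.2) + 4.53·(1/2)^(227.4/83.2) + 4.53·(1/2)^(31.4/83.2)
      = 0.026003 + 0.1331 + 0.68129 + 3.4873 ≈ 4.3277 g.

4 g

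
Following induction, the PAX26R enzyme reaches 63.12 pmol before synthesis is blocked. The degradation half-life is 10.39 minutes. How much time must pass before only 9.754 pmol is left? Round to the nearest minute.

28 minutes

Fraction remaining = 9.754/63.12 ≈ 0.15453.
n = log₂(63.12/9.754) = ln(6.4712)/ln 2 ≈ 2.694 half-lives.
t = n × t½ = 2.694 × 10.39 ≈ 27.991 minutes.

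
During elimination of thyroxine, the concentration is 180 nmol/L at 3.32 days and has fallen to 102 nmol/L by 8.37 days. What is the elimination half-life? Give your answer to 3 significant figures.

Over Δt = 8.37 − 3.32 = 5.05 days, the level fell by a factor of 180/102 ≈ 1.7647.
n = log₂(1.7647) ≈ 0.81943 half-lives, so t½ = 5.05/0.81943 ≈ 6.1628 days.

6.16 days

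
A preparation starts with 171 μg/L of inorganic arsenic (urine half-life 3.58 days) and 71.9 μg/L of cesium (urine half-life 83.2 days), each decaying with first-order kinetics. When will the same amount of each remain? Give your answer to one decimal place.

Set 171·(1/2)^(t/3.58) = 71.9·(1/2)^(t/83.2).
Taking log₂: log₂(171/71.9) = t·(1/3.58 − 1/83.2).
log₂(2.3783) = 1.2499; 1/3.58 − 1/83.2 = 0.26731.
t = 1.2499 / 0.26731 ≈ 4.676 days.

4.7 days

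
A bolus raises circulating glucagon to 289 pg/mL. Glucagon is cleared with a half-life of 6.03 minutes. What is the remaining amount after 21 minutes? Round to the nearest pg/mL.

26 pg/mL

Number of half-lives: n = 21/6.03 ≈ 3.4826.
Remaining = 289 × (1/2)^3.4826 = 289 × 0.089462 ≈ 25.854 pg/mL.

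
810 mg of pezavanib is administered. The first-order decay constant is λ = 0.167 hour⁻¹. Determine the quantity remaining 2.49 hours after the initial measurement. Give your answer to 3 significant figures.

t½ = ln 2 / λ = 0.69315 / 0.167 ≈ 4.1506 hours.
Number of half-lives: n = 2.49/4.1506 ≈ 0.59992.
Remaining = 810 × (1/2)^0.59992 = 810 × 0.65979 ≈ 534.43 mg.

534 mg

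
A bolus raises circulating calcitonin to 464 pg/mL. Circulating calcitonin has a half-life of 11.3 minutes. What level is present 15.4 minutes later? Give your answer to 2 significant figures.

180 pg/mL

Number of half-lives: n = 15.4/11.3 ≈ 1.3628.
Remaining = 464 × (1/2)^1.3628 = 464 × 0.38882 ≈ 180.41 pg/mL.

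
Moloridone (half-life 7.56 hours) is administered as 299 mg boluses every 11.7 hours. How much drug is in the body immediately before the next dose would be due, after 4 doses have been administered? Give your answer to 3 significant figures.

153 mg

The 4 doses were given 46.8, 35.1, 23.4, 11.7 hours ago.
Total = 299·(1/2)^(46.8/7.56) + 299·(1/2)^(35.1/7.56) + 299·(1/2)^(23.4/7.56) + 299·(1/2)^(11.7/7.56)
      = 4.094 + 11.968 + 34.987 + 102.28 ≈ 153.33 mg.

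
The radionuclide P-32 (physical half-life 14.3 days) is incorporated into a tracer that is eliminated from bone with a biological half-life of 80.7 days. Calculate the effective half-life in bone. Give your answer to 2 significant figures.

12 days

1/t_eff = 1/t_phys + 1/t_biol = 1/14.3 + 1/80.7 = 0.082322 per day.
t_eff = 14.3 × 80.7 / (14.3 + 80.7) ≈ 12.147 days.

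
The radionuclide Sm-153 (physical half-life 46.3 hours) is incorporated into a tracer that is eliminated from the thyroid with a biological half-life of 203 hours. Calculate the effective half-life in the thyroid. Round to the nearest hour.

38 hours

1/t_eff = 1/t_phys + 1/t_biol = 1/46.3 + 1/203 = 0.026524 per hour.
t_eff = 46.3 × 203 / (46.3 + 203) ≈ 37.701 hours.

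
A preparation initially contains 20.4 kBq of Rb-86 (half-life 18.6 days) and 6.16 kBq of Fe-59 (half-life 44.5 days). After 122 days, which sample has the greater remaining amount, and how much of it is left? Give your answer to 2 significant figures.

Fe-59, 0.92 kBq

Rb-86: 20.4 × (1/2)^6.5591 ≈ 0.21634 kBq.
Fe-59: 6.16 × (1/2)^2.7416 ≈ 0.92105 kBq.
Fe-59 has more remaining, at ≈ 0.92105 kBq.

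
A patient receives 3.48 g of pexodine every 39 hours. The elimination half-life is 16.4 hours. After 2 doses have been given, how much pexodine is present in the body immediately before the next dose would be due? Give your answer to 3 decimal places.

0.798 g

The 2 doses were given 78, 39 hours ago.
Total = 3.48·(1/2)^(78/16.4) + 3.48·(1/2)^(39/16.4)
      = 0.12878 + 0.66945 ≈ 0.79823 g.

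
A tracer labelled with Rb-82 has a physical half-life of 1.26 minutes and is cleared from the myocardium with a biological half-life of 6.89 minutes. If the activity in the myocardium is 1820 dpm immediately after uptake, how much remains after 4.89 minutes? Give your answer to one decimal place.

1/t_eff = 1/t_phys + 1/t_biol = 1/1.26 + 1/6.89 = 0.93879 per minute.
t_eff = 1.26 × 6.89 / (1.26 + 6.89) ≈ 1.0652 minutes.
Remaining = 1820 × (1/2)^(4.89/1.0652) = 1820 × (1/2)^4.5907 ≈ 75.534 dpm.

75.5 dpm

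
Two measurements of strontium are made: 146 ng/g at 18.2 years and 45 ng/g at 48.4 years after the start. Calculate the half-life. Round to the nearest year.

18 years

Over Δt = 48.4 − 18.2 = 30.2 years, the level fell by a factor of 146/45 ≈ 3.2444.
n = log₂(3.2444) ≈ 1.698 half-lives, so t½ = 30.2/1.698 ≈ 17.786 years.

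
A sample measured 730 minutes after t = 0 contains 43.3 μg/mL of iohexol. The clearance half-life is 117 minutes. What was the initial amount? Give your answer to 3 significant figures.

Number of half-lives elapsed: n = 730/117 ≈ 6.2393.
A₀ = A × 2^n = 43.3 × 2^6.2393 = 43.3 × 75.548 ≈ 3271.2 μg/mL.

3270 μg/mL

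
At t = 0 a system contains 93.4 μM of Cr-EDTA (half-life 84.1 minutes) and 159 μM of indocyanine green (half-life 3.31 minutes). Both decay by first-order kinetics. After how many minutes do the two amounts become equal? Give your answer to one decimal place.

2.6 minutes

Set 93.4·(1/2)^(t/84.1) = 159·(1/2)^(t/3.31).
Taking log₂: log₂(93.4/159) = t·(1/84.1 − 1/3.31).
log₂(0.58742) = -0.76753; 1/84.1 − 1/3.31 = -0.29022.
t = -0.76753 / -0.29022 ≈ 2.6446 minutes.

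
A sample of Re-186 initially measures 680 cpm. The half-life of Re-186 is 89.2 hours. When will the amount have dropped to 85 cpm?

267.6 hours

85/680 = 1/8, so 3 half-lives have elapsed.
t = 3 × 89.2 = 267.6 hours.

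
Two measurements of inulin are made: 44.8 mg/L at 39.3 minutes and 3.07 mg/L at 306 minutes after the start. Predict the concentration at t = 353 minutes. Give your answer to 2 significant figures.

1.9 mg/L

Over Δt = 306 − 39.3 = 266.7 minutes, the level fell by a factor of 44.8/3.07 ≈ 14.593.
n = log₂(14.593) ≈ 3.8672 half-lives, so t½ = 266.7/3.8672 ≈ 68.965 minutes.
From t = 306 to t = 353: 3.07 × (1/2)^((353−306)/68.965) ≈ 1.9142 mg/L.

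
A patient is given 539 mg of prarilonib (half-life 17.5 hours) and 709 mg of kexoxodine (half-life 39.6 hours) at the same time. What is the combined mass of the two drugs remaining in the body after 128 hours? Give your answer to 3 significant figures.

78.8 mg

prarilonib: 539 × (1/2)^(128/17.5) = 539 × (1/2)^7.3143 ≈ 3.3866 mg.
kexoxodine: 709 × (1/2)^(128/39.6) = 709 × (1/2)^3.2323 ≈ 75.443 mg.
Total = 3.3866 + 75.443 ≈ 78.83 mg.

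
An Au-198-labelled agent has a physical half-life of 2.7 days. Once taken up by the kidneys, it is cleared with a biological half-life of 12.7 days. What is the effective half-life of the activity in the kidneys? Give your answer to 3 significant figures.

1/t_eff = 1/t_phys + 1/t_biol = 1/2.7 + 1/12.7 = 0.44911 per day.
t_eff = 2.7 × 12.7 / (2.7 + 12.7) ≈ 2.2266 days.

2.23 days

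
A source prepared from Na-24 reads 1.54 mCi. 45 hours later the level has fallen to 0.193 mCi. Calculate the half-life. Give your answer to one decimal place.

15.0 hours

A/A₀ = 0.193/1.54 ≈ 0.12532.
n = log₂(7.9793) ≈ 2.9963 half-lives elapsed in 45 hours.
t½ = 45/2.9963 ≈ 15.019 hours.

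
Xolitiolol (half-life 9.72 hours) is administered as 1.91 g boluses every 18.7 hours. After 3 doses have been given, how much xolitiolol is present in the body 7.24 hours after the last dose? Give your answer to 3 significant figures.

1.52 g

The 3 doses were given 44.64, 25.94, 7.24 hours ago.
Total = 1.91·(1/2)^(44.64/9.72) + 1.91·(1/2)^(25.94/9.72) + 1.91·(1/2)^(7.24/9.72)
      = 0.079164 + 0.30038 + 1.1397 ≈ 1.5193 g.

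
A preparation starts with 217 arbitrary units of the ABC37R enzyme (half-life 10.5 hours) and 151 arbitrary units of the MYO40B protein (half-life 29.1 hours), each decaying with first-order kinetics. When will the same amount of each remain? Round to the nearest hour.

9 hours

Set 217·(1/2)^(t/10.5) = 151·(1/2)^(t/29.1).
Taking log₂: log₂(217/151) = t·(1/10.5 − 1/29.1).
log₂(1.4371) = 0.52315; 1/10.5 − 1/29.1 = 0.060874.
t = 0.52315 / 0.060874 ≈ 8.5939 hours.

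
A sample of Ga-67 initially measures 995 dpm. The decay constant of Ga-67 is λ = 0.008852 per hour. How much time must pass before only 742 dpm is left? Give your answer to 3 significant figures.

t½ = ln 2 / λ = 0.69315 / 0.008852 ≈ 78.304 hours.
Fraction remaining = 742/995 ≈ 0.74573.
n = log₂(995/742) = ln(1.341)/ln 2 ≈ 0.42328 half-lives.
t = n × t½ = 0.42328 × 78.304 ≈ 33.144 hours.

33.1 hours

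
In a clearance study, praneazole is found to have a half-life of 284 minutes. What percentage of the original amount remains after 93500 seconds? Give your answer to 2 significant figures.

2.2%

93500 seconds = 1558.33 minutes.
n = 1558.33/284 ≈ 5.4871 half-lives.
Fraction remaining = (1/2)^5.4871 ≈ 0.022296, i.e. 2.2296%.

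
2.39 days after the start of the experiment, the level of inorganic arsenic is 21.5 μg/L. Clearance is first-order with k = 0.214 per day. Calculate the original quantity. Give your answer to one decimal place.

t½ = ln 2 / k = 0.69315 / 0.214 ≈ 3.239 days.
Number of half-lives elapsed: n = 2.39/3.239 ≈ 0.73788.
A₀ = A × 2^n = 21.5 × 2^0.73788 = 21.5 × 1.6677 ≈ 35.856 μg/L.

35.9 μg/L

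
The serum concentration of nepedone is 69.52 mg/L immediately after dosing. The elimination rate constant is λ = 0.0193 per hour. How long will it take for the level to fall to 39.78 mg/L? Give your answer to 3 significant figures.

28.9 hours

t½ = ln 2 / λ = 0.69315 / 0.0193 ≈ 35.914 hours.
Fraction remaining = 39.78/69.52 ≈ 0.57221.
n = log₂(69.52/39.78) = ln(1.7476)/ln 2 ≈ 0.80538 half-lives.
t = n × t½ = 0.80538 × 35.914 ≈ 28.925 hours.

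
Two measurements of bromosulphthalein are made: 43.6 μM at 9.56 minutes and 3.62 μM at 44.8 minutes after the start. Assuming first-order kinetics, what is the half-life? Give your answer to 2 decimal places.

9.82 minutes

Over Δt = 44.8 − 9.56 = 35.24 minutes, the level fell by a factor of 43.6/3.62 ≈ 12.044.
n = log₂(12.044) ≈ 3.5903 half-lives, so t½ = 35.24/3.5903 ≈ 9.8154 minutes.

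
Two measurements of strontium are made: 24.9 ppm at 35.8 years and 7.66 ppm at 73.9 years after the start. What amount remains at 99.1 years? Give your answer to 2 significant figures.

3.5 ppm

Over Δt = 73.9 − 35.8 = 38.1 years, the level fell by a factor of 24.9/7.66 ≈ 3.2507.
n = log₂(3.2507) ≈ 1.7007 half-lives, so t½ = 38.1/1.7007 ≈ 22.402 years.
From t = 73.9 to t = 99.1: 7.66 × (1/2)^((99.1−73.9)/22.402) ≈ 3.5124 ppm.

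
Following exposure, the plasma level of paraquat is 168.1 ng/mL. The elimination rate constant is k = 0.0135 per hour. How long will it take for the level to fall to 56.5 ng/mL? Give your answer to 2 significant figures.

81 hours

t½ = ln 2 / k = 0.69315 / 0.0135 ≈ 51.344 hours.
Fraction remaining = 56.5/168.1 ≈ 0.33611.
n = log₂(168.1/56.5) = ln(2.9752)/ln 2 ≈ 1.573 half-lives.
t = n × t½ = 1.573 × 51.344 ≈ 80.764 hours.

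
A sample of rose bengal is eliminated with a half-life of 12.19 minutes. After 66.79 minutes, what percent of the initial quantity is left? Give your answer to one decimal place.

n = 66.79/12.19 ≈ 5.4791 half-lives.
Fraction remaining = (1/2)^5.4791 ≈ 0.02242, i.e. 2.242%.

2.2%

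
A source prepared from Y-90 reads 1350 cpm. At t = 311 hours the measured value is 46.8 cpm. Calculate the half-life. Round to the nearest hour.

64 hours

A/A₀ = 46.8/1350 ≈ 0.034667.
n = log₂(28.846) ≈ 4.8503 half-lives elapsed in 311 hours.
t½ = 311/4.8503 ≈ 64.12 hours.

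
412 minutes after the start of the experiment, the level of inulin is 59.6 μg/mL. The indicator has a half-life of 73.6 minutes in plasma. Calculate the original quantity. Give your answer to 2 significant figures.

2900 μg/mL

Number of half-lives elapsed: n = 412/73.6 ≈ 5.5978.
A₀ = A × 2^n = 59.6 × 2^5.5978 = 59.6 × 48.43 ≈ 2886.4 μg/mL.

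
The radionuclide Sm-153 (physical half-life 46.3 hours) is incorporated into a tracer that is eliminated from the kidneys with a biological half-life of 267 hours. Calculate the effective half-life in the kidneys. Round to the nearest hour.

1/t_eff = 1/t_phys + 1/t_biol = 1/46.3 + 1/267 = 0.025344 per hour.
t_eff = 46.3 × 267 / (46.3 + 267) ≈ 39.458 hours.

39 hours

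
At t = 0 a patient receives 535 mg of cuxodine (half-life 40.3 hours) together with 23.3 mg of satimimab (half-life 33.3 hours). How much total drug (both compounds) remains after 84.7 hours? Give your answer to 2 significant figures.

130 mg

cuxodine: 535 × (1/2)^(84.7/40.3) = 535 × (1/2)^2.1017 ≈ 124.64 mg.
satimimab: 23.3 × (1/2)^(84.7/33.3) = 23.3 × (1/2)^2.5435 ≈ 3.9964 mg.
Total = 124.64 + 3.9964 ≈ 128.64 mg.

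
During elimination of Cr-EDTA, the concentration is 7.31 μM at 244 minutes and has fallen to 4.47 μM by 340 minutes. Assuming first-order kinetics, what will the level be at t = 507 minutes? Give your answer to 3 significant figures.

Over Δt = 340 − 244 = 96 minutes, the level fell by a factor of 7.31/4.47 ≈ 1.6353.
n = log₂(1.6353) ≈ 0.7096 half-lives, so t½ = 96/0.7096 ≈ 135.29 minutes.
From t = 340 to t = 507: 4.47 × (1/2)^((507−340)/135.29) ≈ 1.8998 μM.

1.90 μM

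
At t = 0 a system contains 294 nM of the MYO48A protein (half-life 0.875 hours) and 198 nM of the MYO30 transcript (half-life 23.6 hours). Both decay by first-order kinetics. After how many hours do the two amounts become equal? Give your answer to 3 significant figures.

0.518 hours

Set 294·(1/2)^(t/0.875) = 198·(1/2)^(t/23.6).
Taking log₂: log₂(294/198) = t·(1/0.875 − 1/23.6).
log₂(1.4848) = 0.57032; 1/0.875 − 1/23.6 = 1.1005.
t = 0.57032 / 1.1005 ≈ 0.51824 hours.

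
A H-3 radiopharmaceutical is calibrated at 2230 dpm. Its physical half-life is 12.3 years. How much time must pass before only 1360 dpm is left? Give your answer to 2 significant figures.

Fraction remaining = 1360/2230 ≈ 0.60987.
n = log₂(2230/1360) = ln(1.6397)/ln 2 ≈ 0.71344 half-lives.
t = n × t½ = 0.71344 × 12.3 ≈ 8.7753 years.

8.8 years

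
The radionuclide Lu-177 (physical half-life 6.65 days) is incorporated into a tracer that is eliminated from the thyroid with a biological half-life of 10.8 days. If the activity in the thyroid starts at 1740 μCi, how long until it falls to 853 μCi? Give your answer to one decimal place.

1/t_eff = 1/t_phys + 1/t_biol = 1/6.65 + 1/10.8 = 0.24297 per day.
t_eff = 6.65 × 10.8 / (6.65 + 10.8) ≈ 4.1158 days.
n = log₂(1740/853) ≈ 1.0285; t = 1.0285 × 4.1158 ≈ 4.2329 days.

4.2 days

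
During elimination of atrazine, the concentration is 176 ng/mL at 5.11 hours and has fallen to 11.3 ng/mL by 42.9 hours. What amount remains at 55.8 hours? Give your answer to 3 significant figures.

Over Δt = 42.9 − 5.11 = 37.79 hours, the level fell by a factor of 176/11.3 ≈ 15.575.
n = log₂(15.575) ≈ 3.9612 half-lives, so t½ = 37.79/3.9612 ≈ 9.5401 hours.
From t = 42.9 to t = 55.8: 11.3 × (1/2)^((55.8−42.9)/9.5401) ≈ 4.4262 ng/mL.

4.43 ng/mL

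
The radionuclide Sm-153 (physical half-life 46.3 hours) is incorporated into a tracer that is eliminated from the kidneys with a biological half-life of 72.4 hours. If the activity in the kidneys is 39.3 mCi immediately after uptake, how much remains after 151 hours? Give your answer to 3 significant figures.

1/t_eff = 1/t_phys + 1/t_biol = 1/46.3 + 1/72.4 = 0.03541 per hour.
t_eff = 46.3 × 72.4 / (46.3 + 72.4) ≈ 28.24 hours.
Remaining = 39.3 × (1/2)^(151/28.24) = 39.3 × (1/2)^5.347 ≈ 0.96559 mCi.

0.966 mCi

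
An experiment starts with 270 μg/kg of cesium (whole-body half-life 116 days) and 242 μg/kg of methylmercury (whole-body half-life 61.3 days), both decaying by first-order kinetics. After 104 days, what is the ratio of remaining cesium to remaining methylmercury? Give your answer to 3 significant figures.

cesium: 270 × (1/2)^(104/116) = 270 × (1/2)^0.89655 ≈ 145.04 μg/kg.
methylmercury: 242 × (1/2)^(104/61.3) = 242 × (1/2)^1.6966 ≈ 74.661 μg/kg.
Ratio ≈ 145.04 / 74.661 ≈ 1.9426.

1.94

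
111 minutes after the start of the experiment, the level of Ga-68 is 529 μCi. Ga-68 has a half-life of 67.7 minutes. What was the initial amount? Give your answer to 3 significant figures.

1650 μCi

Number of half-lives elapsed: n = 111/67.7 ≈ 1.6396.
A₀ = A × 2^n = 529 × 2^1.6396 = 529 × 3.1158 ≈ 1648.2 μCi.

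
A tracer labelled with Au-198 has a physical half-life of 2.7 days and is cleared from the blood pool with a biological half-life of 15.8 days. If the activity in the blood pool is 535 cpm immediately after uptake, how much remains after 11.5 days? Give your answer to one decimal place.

16.9 cpm

1/t_eff = 1/t_phys + 1/t_biol = 1/2.7 + 1/15.8 = 0.43366 per day.
t_eff = 2.7 × 15.8 / (2.7 + 15.8) ≈ 2.3059 days.
Remaining = 535 × (1/2)^(11.5/2.3059) = 535 × (1/2)^4.9871 ≈ 16.869 cpm.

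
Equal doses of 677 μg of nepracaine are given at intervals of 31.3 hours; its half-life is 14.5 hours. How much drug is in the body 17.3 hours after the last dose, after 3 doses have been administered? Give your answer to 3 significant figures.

The 3 doses were given 79.9, 48.6, 17.3 hours ago.
Total = 677·(1/2)^(79.9/14.5) + 677·(1/2)^(48.6/14.5) + 677·(1/2)^(17.3/14.5)
      = 14.853 + 66.316 + 296.09 ≈ 377.26 μg.

377 μg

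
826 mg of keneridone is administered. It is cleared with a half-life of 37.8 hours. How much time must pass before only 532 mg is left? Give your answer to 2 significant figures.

Fraction remaining = 532/826 ≈ 0.64407.
n = log₂(826/532) = ln(1.5526)/ln 2 ≈ 0.63472 half-lives.
t = n × t½ = 0.63472 × 37.8 ≈ 23.992 hours.

24 hours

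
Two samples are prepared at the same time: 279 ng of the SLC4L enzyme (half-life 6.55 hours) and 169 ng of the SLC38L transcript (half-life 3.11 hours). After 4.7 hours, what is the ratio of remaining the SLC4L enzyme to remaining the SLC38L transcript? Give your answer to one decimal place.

SLC4L enzyme: 279 × (1/2)^(4.7/6.55) = 279 × (1/2)^0.71756 ≈ 169.67 ng.
SLC38L transcript: 169 × (1/2)^(4.7/3.11) = 169 × (1/2)^1.5113 ≈ 59.286 ng.
Ratio ≈ 169.67 / 59.286 ≈ 2.8618.

2.9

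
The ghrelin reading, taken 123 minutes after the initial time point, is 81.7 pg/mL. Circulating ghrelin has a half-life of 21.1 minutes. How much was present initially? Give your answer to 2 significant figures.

4600 pg/mL

Number of half-lives elapsed: n = 123/21.1 ≈ 5.8294.
A₀ = A × 2^n = 81.7 × 2^5.8294 = 81.7 × 56.862 ≈ 4645.6 pg/mL.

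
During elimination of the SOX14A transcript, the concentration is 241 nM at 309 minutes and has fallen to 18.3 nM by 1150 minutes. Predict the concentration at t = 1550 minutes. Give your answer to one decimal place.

Over Δt = 1150 − 309 = 841 minutes, the level fell by a factor of 241/18.3 ≈ 13.169.
n = log₂(13.169) ≈ 3.7191 half-lives, so t½ = 841/3.7191 ≈ 226.13 minutes.
From t = 1150 to t = 1550: 18.3 × (1/2)^((1550−1150)/226.13) ≈ 5.3698 nM.

5.4 nM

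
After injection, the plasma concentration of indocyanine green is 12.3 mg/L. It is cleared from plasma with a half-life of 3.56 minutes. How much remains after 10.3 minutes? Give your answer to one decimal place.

Number of half-lives: n = 10.3/3.56 ≈ 2.8933.
Remaining = 12.3 × (1/2)^2.8933 = 12.3 × 0.1346 ≈ 1.6556 mg/L.

1.7 mg/L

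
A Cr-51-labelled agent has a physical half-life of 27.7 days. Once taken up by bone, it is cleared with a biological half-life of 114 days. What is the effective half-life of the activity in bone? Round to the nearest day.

1/t_eff = 1/t_phys + 1/t_biol = 1/27.7 + 1/114 = 0.044873 per day.
t_eff = 27.7 × 114 / (27.7 + 114) ≈ 22.285 days.

22 days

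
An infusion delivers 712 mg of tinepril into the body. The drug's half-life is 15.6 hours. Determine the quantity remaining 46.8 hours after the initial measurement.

Elapsed time is 3 half-lives (46.8/15.6).
Each half-life halves the amount: 712 × (1/2)^3 = 712/8 = 89 mg.

89 mg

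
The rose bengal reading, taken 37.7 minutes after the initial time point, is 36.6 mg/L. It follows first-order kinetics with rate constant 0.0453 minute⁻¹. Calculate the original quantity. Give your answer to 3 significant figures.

202 mg/L

t½ = ln 2 / k = 0.69315 / 0.0453 ≈ 15.301 minutes.
Number of half-lives elapsed: n = 37.7/15.301 ≈ 2.4638.
A₀ = A × 2^n = 36.6 × 2^2.4638 = 36.6 × 5.5169 ≈ 201.92 mg/L.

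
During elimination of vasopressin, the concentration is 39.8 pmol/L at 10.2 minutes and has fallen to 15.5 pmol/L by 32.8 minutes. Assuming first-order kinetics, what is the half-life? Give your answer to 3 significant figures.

16.6 minutes

Over Δt = 32.8 − 10.2 = 22.6 minutes, the level fell by a factor of 39.8/15.5 ≈ 2.5677.
n = log₂(2.5677) ≈ 1.3605 half-lives, so t½ = 22.6/1.3605 ≈ 16.612 minutes.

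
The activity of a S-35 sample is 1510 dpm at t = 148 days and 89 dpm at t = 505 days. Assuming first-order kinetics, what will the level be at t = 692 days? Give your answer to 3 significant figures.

Over Δt = 505 − 148 = 357 days, the level fell by a factor of 1510/89 ≈ 16.966.
n = log₂(16.966) ≈ 4.0846 half-lives, so t½ = 357/4.0846 ≈ 87.401 days.
From t = 505 to t = 692: 89 × (1/2)^((692−505)/87.401) ≈ 20.199 dpm.

20.2 dpm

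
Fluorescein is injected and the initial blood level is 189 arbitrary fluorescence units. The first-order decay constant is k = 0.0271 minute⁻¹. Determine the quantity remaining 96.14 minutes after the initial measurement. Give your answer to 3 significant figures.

14.0 arbitrary fluorescence units

t½ = ln 2 / k = 0.69315 / 0.0271 ≈ 25.577 minutes.
Number of half-lives: n = 96.14/25.577 ≈ 3.7588.
Remaining = 189 × (1/2)^3.7588 = 189 × 0.073874 ≈ 13.962 arbitrary fluorescence units.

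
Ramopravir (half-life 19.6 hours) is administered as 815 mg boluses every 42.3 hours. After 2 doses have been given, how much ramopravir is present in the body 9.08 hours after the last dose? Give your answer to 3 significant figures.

The 2 doses were given 51.38, 9.08 hours ago.
Total = 815·(1/2)^(51.38/19.6) + 815·(1/2)^(9.08/19.6)
      = 132.44 + 591.15 ≈ 723.6 mg.

724 mg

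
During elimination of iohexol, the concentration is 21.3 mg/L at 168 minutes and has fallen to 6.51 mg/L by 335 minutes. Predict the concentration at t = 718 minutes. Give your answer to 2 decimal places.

0.43 mg/L

Over Δt = 335 − 168 = 167 minutes, the level fell by a factor of 21.3/6.51 ≈ 3.2719.
n = log₂(3.2719) ≈ 1.7101 half-lives, so t½ = 167/1.7101 ≈ 97.654 minutes.
From t = 335 to t = 718: 6.51 × (1/2)^((718−335)/97.654) ≈ 0.42947 mg/L.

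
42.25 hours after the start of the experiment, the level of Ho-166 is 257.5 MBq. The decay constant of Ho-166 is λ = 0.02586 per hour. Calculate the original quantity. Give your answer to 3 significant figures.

768 MBq

t½ = ln 2 / λ = 0.69315 / 0.02586 ≈ 26.804 hours.
Number of half-lives elapsed: n = 42.25/26.804 ≈ 1.5763.
A₀ = A × 2^n = 257.5 × 2^1.5763 = 257.5 × 2.982 ≈ 767.86 MBq.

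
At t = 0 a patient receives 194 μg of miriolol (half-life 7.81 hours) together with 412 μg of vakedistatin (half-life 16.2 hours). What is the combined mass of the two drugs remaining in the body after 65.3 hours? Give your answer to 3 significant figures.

miriolol: 194 × (1/2)^(65.3/7.81) = 194 × (1/2)^8.3611 ≈ 0.59002 μg.
vakedistatin: 412 × (1/2)^(65.3/16.2) = 412 × (1/2)^4.0309 ≈ 25.205 μg.
Total = 0.59002 + 25.205 ≈ 25.795 μg.

25.8 μg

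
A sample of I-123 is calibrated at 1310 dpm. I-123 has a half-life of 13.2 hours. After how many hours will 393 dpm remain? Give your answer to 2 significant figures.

23 hours

Fraction remaining = 393/1310 ≈ 0.3.
n = log₂(1310/393) = ln(3.3333)/ln 2 ≈ 1.737 half-lives.
t = n × t½ = 1.737 × 13.2 ≈ 22.928 hours.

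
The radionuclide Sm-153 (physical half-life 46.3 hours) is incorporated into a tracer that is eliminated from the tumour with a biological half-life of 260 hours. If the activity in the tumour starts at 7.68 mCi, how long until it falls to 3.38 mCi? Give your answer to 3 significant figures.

1/t_eff = 1/t_phys + 1/t_biol = 1/46.3 + 1/260 = 0.025444 per hour.
t_eff = 46.3 × 260 / (46.3 + 260) ≈ 39.301 hours.
n = log₂(7.68/3.38) ≈ 1.1841; t = 1.1841 × 39.301 ≈ 46.536 hours.

46.5 hours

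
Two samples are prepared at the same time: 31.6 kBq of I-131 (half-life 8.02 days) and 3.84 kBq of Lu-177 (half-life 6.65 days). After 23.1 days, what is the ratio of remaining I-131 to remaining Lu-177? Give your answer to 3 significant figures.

12.4

I-131: 31.6 × (1/2)^(23.1/8.02) = 31.6 × (1/2)^2.8803 ≈ 4.2917 kBq.
Lu-177: 3.84 × (1/2)^(23.1/6.65) = 3.84 × (1/2)^3.4737 ≈ 0.34566 kBq.
Ratio ≈ 4.2917 / 0.34566 ≈ 12.416.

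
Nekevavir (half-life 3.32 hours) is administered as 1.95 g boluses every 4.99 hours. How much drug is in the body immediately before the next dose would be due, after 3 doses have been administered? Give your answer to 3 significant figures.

The 3 doses were given 14.97, 9.98, 4.99 hours ago.
Total = 1.95·(1/2)^(14.97/3.32) + 1.95·(1/2)^(9.98/3.32) + 1.95·(1/2)^(4.99/3.32)
      = 0.085641 + 0.24273 + 0.68799 ≈ 1.0164 g.

1.02 g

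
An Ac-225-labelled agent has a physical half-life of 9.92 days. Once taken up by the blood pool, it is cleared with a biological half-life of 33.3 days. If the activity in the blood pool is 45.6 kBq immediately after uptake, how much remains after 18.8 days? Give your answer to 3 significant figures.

8.29 kBq

1/t_eff = 1/t_phys + 1/t_biol = 1/9.92 + 1/33.3 = 0.13084 per day.
t_eff = 9.92 × 33.3 / (9.92 + 33.3) ≈ 7.6431 days.
Remaining = 45.6 × (1/2)^(18.8/7.6431) = 45.6 × (1/2)^2.4597 ≈ 8.2892 kBq.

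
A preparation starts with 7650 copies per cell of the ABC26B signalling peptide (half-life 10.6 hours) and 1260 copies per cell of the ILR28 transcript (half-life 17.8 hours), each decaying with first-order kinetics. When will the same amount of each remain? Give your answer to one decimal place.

68.2 hours

Set 7650·(1/2)^(t/10.6) = 1260·(1/2)^(t/17.8).
Taking log₂: log₂(7650/1260) = t·(1/10.6 − 1/17.8).
log₂(6.0714) = 2.602; 1/10.6 − 1/17.8 = 0.03816.
t = 2.602 / 0.03816 ≈ 68.188 hours.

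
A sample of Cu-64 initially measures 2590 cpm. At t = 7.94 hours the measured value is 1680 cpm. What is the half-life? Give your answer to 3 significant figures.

A/A₀ = 1680/2590 ≈ 0.64865.
n = log₂(1.5417) ≈ 0.62449 half-lives elapsed in 7.94 hours.
t½ = 7.94/0.62449 ≈ 12.714 hours.

12.7 hours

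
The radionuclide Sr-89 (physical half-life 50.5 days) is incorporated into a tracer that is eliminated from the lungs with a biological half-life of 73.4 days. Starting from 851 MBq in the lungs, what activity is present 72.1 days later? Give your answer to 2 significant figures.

1/t_eff = 1/t_phys + 1/t_biol = 1/50.5 + 1/73.4 = 0.033426 per day.
t_eff = 50.5 × 73.4 / (50.5 + 73.4) ≈ 29.917 days.
Remaining = 851 × (1/2)^(72.1/29.917) = 851 × (1/2)^2.41 ≈ 160.12 MBq.

160 MBq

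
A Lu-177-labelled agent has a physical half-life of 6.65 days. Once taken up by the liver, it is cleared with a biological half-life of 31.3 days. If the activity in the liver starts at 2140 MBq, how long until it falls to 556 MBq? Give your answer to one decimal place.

1/t_eff = 1/t_phys + 1/t_biol = 1/6.65 + 1/31.3 = 0.18232 per day.
t_eff = 6.65 × 31.3 / (6.65 + 31.3) ≈ 5.4847 days.
n = log₂(2140/556) ≈ 1.9445; t = 1.9445 × 5.4847 ≈ 10.665 days.

10.7 days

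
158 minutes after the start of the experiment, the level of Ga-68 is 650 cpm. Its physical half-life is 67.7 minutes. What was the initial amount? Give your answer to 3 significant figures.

Number of half-lives elapsed: n = 158/67.7 ≈ 2.3338.
A₀ = A × 2^n = 650 × 2^2.3338 = 650 × 5.0414 ≈ 3276.9 cpm.

3280 cpm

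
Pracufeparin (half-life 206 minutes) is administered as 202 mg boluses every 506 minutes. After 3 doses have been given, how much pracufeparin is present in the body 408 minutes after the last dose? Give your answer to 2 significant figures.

62 mg

The 3 doses were given 1420, 914, 408 minutes ago.
Total = 202·(1/2)^(1420/206) + 202·(1/2)^(914/206) + 202·(1/2)^(408/206)
      = 1.6994 + 9.3264 + 51.184 ≈ 62.21 mg.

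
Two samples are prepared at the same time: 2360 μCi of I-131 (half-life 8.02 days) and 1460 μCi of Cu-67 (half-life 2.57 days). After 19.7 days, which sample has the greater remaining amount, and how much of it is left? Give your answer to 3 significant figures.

I-131, 430 μCi

I-131: 2360 × (1/2)^2.4564 ≈ 430.01 μCi.
Cu-67: 1460 × (1/2)^7.6654 ≈ 7.192 μCi.
I-131 has more remaining, at ≈ 430.01 μCi.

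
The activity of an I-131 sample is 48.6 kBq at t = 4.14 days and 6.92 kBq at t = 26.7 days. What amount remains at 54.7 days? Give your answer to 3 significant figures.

Over Δt = 26.7 − 4.14 = 22.56 days, the level fell by a factor of 48.6/6.92 ≈ 7.0231.
n = log₂(7.0231) ≈ 2.8121 half-lives, so t½ = 22.56/2.8121 ≈ 8.0224 days.
From t = 26.7 to t = 54.7: 6.92 × (1/2)^((54.7−26.7)/8.0224) ≈ 0.61581 kBq.

0.616 kBq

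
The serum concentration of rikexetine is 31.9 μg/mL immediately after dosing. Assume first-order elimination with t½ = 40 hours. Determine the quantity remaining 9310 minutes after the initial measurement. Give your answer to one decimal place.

2.2 μg/mL

Convert the elapsed time: 9310 minutes = 155.167 hours.
Number of half-lives: n = 155.167/40 ≈ 3.8792.
Remaining = 31.9 × (1/2)^3.8792 = 31.9 × 0.06796 ≈ 2.1679 μg/mL.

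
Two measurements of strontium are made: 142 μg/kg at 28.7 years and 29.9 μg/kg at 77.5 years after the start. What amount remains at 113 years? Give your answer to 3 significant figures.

9.63 μg/kg

Over Δt = 77.5 − 28.7 = 48.8 years, the level fell by a factor of 142/29.9 ≈ 4.7492.
n = log₂(4.7492) ≈ 2.2477 half-lives, so t½ = 48.8/2.2477 ≈ 21.711 years.
From t = 77.5 to t = 113: 29.9 × (1/2)^((113−77.5)/21.711) ≈ 9.6263 μg/kg.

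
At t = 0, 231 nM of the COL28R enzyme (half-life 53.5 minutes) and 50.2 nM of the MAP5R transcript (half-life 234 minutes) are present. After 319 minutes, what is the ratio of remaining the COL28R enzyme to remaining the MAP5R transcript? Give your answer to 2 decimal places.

0.19

COL28R enzyme: 231 × (1/2)^(319/53.5) = 231 × (1/2)^5.9626 ≈ 3.7041 nM.
MAP5R transcript: 50.2 × (1/2)^(319/234) = 50.2 × (1/2)^1.3632 ≈ 19.513 nM.
Ratio ≈ 3.7041 / 19.513 ≈ 0.18983.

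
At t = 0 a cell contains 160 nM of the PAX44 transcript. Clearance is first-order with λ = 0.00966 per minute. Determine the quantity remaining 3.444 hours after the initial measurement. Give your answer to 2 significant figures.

22 nM

t½ = ln 2 / λ = 0.69315 / 0.00966 ≈ 71.754 minutes.
Convert the elapsed time: 3.444 hours = 206.64 minutes.
Number of half-lives: n = 206.64/71.754 ≈ 2.8798.
Remaining = 160 × (1/2)^2.8798 = 160 × 0.13586 ≈ 21.737 nM.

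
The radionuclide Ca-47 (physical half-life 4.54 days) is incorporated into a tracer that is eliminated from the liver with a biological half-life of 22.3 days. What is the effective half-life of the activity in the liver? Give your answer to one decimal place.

3.8 days

1/t_eff = 1/t_phys + 1/t_biol = 1/4.54 + 1/22.3 = 0.26511 per day.
t_eff = 4.54 × 22.3 / (4.54 + 22.3) ≈ 3.7721 days.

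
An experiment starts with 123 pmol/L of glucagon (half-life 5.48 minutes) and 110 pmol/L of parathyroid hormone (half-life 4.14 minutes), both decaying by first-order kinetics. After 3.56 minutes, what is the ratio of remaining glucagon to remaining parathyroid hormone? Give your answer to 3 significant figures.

1.29

glucagon: 123 × (1/2)^(3.56/5.48) = 123 × (1/2)^0.64964 ≈ 78.405 pmol/L.
parathyroid hormone: 110 × (1/2)^(3.56/4.14) = 110 × (1/2)^0.8599 ≈ 60.609 pmol/L.
Ratio ≈ 78.405 / 60.609 ≈ 1.2936.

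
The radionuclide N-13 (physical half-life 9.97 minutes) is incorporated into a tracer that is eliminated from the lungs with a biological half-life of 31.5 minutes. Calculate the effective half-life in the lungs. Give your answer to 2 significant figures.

7.6 minutes

1/t_eff = 1/t_phys + 1/t_biol = 1/9.97 + 1/31.5 = 0.13205 per minute.
t_eff = 9.97 × 31.5 / (9.97 + 31.5) ≈ 7.5731 minutes.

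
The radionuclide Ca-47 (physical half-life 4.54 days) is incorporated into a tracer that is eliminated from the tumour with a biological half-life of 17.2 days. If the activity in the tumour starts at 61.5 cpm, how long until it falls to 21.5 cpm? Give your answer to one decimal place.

1/t_eff = 1/t_phys + 1/t_biol = 1/4.54 + 1/17.2 = 0.2784 per day.
t_eff = 4.54 × 17.2 / (4.54 + 17.2) ≈ 3.5919 days.
n = log₂(61.5/21.5) ≈ 1.5162; t = 1.5162 × 3.5919 ≈ 5.4462 days.

5.4 days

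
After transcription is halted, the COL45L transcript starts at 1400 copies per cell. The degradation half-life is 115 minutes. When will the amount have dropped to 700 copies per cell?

115 minutes

700/1400 = 1/2, so 1 half-life has elapsed.
t = 1 × 115 = 115 minutes.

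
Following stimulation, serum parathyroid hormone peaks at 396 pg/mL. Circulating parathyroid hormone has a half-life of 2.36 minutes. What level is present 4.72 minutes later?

Elapsed time is 2 half-lives (4.72/2.36).
Each half-life halves the amount: 396 × (1/2)^2 = 396/4 = 99 pg/mL.

99 pg/mL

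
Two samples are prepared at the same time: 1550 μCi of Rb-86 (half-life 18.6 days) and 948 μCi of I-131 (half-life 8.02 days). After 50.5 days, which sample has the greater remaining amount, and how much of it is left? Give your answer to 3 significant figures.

Rb-86, 236 μCi

Rb-86: 1550 × (1/2)^2.7151 ≈ 236.06 μCi.
I-131: 948 × (1/2)^6.2968 ≈ 12.059 μCi.
Rb-86 has more remaining, at ≈ 236.06 μCi.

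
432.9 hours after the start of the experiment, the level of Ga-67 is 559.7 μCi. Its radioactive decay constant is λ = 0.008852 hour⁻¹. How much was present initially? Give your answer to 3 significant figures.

t½ = ln 2 / λ = 0.69315 / 0.008852 ≈ 78.304 hours.
Number of half-lives elapsed: n = 432.9/78.304 ≈ 5.5285.
A₀ = A × 2^n = 559.7 × 2^5.5285 = 559.7 × 46.156 ≈ 25834 μCi.

25800 μCi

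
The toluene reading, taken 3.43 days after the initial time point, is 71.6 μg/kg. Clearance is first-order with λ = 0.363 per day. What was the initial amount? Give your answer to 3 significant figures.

249 μg/kg

t½ = ln 2 / λ = 0.69315 / 0.363 ≈ 1.9095 days.
Number of half-lives elapsed: n = 3.43/1.9095 ≈ 1.7963.
A₀ = A × 2^n = 71.6 × 2^1.7963 = 71.6 × 3.4732 ≈ 248.68 μg/kg.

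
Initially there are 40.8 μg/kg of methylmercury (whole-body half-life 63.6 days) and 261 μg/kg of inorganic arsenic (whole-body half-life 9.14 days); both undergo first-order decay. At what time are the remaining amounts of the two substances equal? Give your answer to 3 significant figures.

Set 40.8·(1/2)^(t/63.6) = 261·(1/2)^(t/9.14).
Taking log₂: log₂(40.8/261) = t·(1/63.6 − 1/9.14).
log₂(0.15632) = -2.6774; 1/63.6 − 1/9.14 = -0.093686.
t = -2.6774 / -0.093686 ≈ 28.579 days.

28.6 days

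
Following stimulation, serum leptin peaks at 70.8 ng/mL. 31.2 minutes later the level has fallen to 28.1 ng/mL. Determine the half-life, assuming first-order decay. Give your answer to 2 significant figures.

A/A₀ = 28.1/70.8 ≈ 0.39689.
n = log₂(2.5196) ≈ 1.3332 half-lives elapsed in 31.2 minutes.
t½ = 31.2/1.3332 ≈ 23.403 minutes.

23 minutes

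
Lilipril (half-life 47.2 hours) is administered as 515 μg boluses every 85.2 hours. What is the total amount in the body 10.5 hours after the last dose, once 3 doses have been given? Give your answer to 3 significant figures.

The 3 doses were given 180.9, 95.7, 10.5 hours ago.
Total = 515·(1/2)^(180.9/47.2) + 515·(1/2)^(95.7/47.2) + 515·(1/2)^(10.5/47.2)
      = 36.147 + 126.32 + 441.41 ≈ 603.87 μg.

604 μg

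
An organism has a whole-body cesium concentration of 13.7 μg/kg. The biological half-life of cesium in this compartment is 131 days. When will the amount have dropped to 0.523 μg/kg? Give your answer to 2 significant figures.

Fraction remaining = 0.523/13.7 ≈ 0.038175.
n = log₂(13.7/0.523) = ln(26.195)/ln 2 ≈ 4.7112 half-lives.
t = n × t½ = 4.7112 × 131 ≈ 617.17 days.

620 days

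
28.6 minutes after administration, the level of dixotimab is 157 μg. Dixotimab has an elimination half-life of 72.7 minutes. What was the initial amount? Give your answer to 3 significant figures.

206 μg

Number of half-lives elapsed: n = 28.6/72.7 ≈ 0.3934.
A₀ = A × 2^n = 157 × 2^0.3934 = 157 × 1.3135 ≈ 206.22 μg.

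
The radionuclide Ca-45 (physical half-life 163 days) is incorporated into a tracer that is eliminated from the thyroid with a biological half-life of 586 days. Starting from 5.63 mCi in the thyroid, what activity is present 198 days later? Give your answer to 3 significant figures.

1.92 mCi

1/t_eff = 1/t_phys + 1/t_biol = 1/163 + 1/586 = 0.0078415 per day.
t_eff = 163 × 586 / (163 + 586) ≈ 127.53 days.
Remaining = 5.63 × (1/2)^(198/127.53) = 5.63 × (1/2)^1.5526 ≈ 1.9192 mCi.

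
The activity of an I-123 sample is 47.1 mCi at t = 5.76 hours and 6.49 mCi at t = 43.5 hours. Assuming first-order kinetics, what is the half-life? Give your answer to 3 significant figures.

13.2 hours

Over Δt = 43.5 − 5.76 = 37.74 hours, the level fell by a factor of 47.1/6.49 ≈ 7.2573.
n = log₂(7.2573) ≈ 2.8594 half-lives, so t½ = 37.74/2.8594 ≈ 13.198 hours.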